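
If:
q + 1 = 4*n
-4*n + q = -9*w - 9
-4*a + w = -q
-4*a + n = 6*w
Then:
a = 209/108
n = 65/27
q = 233/27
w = -8/9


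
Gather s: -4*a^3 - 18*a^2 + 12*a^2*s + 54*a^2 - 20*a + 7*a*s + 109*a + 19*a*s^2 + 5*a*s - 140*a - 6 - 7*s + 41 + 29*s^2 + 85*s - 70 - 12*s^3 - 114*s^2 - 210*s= -4*a^3 + 36*a^2 - 51*a - 12*s^3 + s^2*(19*a - 85) + s*(12*a^2 + 12*a - 132) - 35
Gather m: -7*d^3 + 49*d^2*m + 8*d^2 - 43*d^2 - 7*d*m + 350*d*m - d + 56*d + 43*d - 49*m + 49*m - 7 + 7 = -7*d^3 - 35*d^2 + 98*d + m*(49*d^2 + 343*d)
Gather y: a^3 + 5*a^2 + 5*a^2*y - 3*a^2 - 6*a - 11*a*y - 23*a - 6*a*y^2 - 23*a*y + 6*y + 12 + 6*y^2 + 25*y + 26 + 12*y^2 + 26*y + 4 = a^3 + 2*a^2 - 29*a + y^2*(18 - 6*a) + y*(5*a^2 - 34*a + 57) + 42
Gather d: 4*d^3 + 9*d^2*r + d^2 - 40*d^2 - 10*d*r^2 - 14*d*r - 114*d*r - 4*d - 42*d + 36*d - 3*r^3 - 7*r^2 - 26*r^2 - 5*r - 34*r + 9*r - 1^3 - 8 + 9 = 4*d^3 + d^2*(9*r - 39) + d*(-10*r^2 - 128*r - 10) - 3*r^3 - 33*r^2 - 30*r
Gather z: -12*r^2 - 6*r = -12*r^2 - 6*r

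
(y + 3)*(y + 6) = y^2 + 9*y + 18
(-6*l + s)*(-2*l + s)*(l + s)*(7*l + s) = 84*l^4 + 40*l^3*s - 45*l^2*s^2 + s^4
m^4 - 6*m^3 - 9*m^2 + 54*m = m*(m - 6)*(m - 3)*(m + 3)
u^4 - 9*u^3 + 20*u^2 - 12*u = u*(u - 6)*(u - 2)*(u - 1)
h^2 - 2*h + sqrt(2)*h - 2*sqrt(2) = (h - 2)*(h + sqrt(2))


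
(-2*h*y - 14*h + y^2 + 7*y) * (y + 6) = -2*h*y^2 - 26*h*y - 84*h + y^3 + 13*y^2 + 42*y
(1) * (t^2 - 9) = t^2 - 9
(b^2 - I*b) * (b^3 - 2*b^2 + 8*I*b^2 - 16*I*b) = b^5 - 2*b^4 + 7*I*b^4 + 8*b^3 - 14*I*b^3 - 16*b^2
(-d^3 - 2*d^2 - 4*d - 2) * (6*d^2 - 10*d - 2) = -6*d^5 - 2*d^4 - 2*d^3 + 32*d^2 + 28*d + 4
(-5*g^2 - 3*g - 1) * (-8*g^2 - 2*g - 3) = 40*g^4 + 34*g^3 + 29*g^2 + 11*g + 3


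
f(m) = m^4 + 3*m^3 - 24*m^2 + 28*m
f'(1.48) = -10.36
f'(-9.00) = -1727.00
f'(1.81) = -5.68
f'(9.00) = 3241.00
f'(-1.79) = 119.82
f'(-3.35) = 139.42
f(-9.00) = 2178.00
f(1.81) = 0.58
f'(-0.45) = 51.06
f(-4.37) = -466.35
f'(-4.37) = 75.82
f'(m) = 4*m^3 + 9*m^2 - 48*m + 28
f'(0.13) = 21.92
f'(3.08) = 82.41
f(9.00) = 7056.00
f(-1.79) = -133.96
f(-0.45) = -17.69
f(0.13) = 3.24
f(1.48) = 3.39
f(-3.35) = -349.98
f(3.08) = 36.21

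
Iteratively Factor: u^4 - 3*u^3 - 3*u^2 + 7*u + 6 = (u + 1)*(u^3 - 4*u^2 + u + 6) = (u - 2)*(u + 1)*(u^2 - 2*u - 3) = (u - 2)*(u + 1)^2*(u - 3)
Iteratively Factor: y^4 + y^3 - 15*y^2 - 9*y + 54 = (y - 2)*(y^3 + 3*y^2 - 9*y - 27) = (y - 2)*(y + 3)*(y^2 - 9) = (y - 3)*(y - 2)*(y + 3)*(y + 3)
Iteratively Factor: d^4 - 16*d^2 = (d - 4)*(d^3 + 4*d^2) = (d - 4)*(d + 4)*(d^2) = d*(d - 4)*(d + 4)*(d)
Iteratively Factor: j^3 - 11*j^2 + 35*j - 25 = (j - 1)*(j^2 - 10*j + 25) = (j - 5)*(j - 1)*(j - 5)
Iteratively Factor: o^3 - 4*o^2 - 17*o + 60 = (o - 3)*(o^2 - o - 20) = (o - 3)*(o + 4)*(o - 5)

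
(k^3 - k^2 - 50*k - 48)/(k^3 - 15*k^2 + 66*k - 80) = (k^2 + 7*k + 6)/(k^2 - 7*k + 10)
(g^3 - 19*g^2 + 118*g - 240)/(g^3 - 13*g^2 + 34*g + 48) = (g - 5)/(g + 1)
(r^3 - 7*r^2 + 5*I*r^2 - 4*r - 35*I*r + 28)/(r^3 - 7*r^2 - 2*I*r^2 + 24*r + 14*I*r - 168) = (r + I)/(r - 6*I)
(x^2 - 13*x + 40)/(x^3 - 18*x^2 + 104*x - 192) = (x - 5)/(x^2 - 10*x + 24)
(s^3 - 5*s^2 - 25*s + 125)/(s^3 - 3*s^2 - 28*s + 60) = (s^2 - 10*s + 25)/(s^2 - 8*s + 12)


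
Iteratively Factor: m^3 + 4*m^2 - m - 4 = (m + 1)*(m^2 + 3*m - 4) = (m - 1)*(m + 1)*(m + 4)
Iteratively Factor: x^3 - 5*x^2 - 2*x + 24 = (x - 3)*(x^2 - 2*x - 8) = (x - 4)*(x - 3)*(x + 2)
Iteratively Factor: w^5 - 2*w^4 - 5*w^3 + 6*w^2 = (w + 2)*(w^4 - 4*w^3 + 3*w^2) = (w - 3)*(w + 2)*(w^3 - w^2) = w*(w - 3)*(w + 2)*(w^2 - w) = w*(w - 3)*(w - 1)*(w + 2)*(w)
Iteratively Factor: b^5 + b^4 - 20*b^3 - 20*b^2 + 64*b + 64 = (b + 2)*(b^4 - b^3 - 18*b^2 + 16*b + 32) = (b + 2)*(b + 4)*(b^3 - 5*b^2 + 2*b + 8) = (b - 4)*(b + 2)*(b + 4)*(b^2 - b - 2) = (b - 4)*(b - 2)*(b + 2)*(b + 4)*(b + 1)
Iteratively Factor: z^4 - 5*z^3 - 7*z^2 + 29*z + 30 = (z - 5)*(z^3 - 7*z - 6) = (z - 5)*(z - 3)*(z^2 + 3*z + 2) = (z - 5)*(z - 3)*(z + 2)*(z + 1)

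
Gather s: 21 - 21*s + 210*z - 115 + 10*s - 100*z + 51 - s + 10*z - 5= -12*s + 120*z - 48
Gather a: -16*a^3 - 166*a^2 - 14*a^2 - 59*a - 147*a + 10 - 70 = -16*a^3 - 180*a^2 - 206*a - 60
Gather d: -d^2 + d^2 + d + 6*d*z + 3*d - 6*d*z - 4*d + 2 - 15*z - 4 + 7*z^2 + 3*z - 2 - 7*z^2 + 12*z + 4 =0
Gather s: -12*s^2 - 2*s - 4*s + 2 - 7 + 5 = -12*s^2 - 6*s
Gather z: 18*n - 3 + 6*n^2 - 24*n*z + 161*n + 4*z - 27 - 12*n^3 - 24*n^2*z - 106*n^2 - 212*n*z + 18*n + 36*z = -12*n^3 - 100*n^2 + 197*n + z*(-24*n^2 - 236*n + 40) - 30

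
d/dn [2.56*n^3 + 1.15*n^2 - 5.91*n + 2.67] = 7.68*n^2 + 2.3*n - 5.91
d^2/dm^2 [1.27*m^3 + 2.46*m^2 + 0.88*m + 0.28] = 7.62*m + 4.92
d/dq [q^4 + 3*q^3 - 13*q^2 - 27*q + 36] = 4*q^3 + 9*q^2 - 26*q - 27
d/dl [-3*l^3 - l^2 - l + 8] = -9*l^2 - 2*l - 1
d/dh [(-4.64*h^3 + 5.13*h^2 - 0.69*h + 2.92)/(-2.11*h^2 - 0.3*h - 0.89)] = (9.7904*h^4 + 2.784*h^3 + 9.3939*h^2 + 3.191*h + 1.4901)/(4.4521*h^4 + 1.266*h^3 + 3.8458*h^2 + 0.534*h + 0.7921)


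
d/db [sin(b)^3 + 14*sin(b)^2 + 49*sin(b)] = (3*sin(b)^2 + 28*sin(b) + 49)*cos(b)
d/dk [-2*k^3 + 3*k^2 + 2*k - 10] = -6*k^2 + 6*k + 2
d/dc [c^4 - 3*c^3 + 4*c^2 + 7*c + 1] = 4*c^3 - 9*c^2 + 8*c + 7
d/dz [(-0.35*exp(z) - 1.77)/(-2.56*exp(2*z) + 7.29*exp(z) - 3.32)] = (-0.896*exp(2*z) - 9.0624*exp(z) + 14.0653)*exp(z)/(6.5536*exp(4*z) - 37.3248*exp(3*z) + 70.1425*exp(2*z) - 48.4056*exp(z) + 11.0224)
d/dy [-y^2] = -2*y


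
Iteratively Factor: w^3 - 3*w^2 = (w)*(w^2 - 3*w) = w^2*(w - 3)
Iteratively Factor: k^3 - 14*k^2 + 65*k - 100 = (k - 5)*(k^2 - 9*k + 20) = (k - 5)^2*(k - 4)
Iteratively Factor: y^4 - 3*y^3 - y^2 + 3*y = (y + 1)*(y^3 - 4*y^2 + 3*y) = (y - 1)*(y + 1)*(y^2 - 3*y) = (y - 3)*(y - 1)*(y + 1)*(y)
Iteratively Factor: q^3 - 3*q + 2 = (q - 1)*(q^2 + q - 2) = (q - 1)^2*(q + 2)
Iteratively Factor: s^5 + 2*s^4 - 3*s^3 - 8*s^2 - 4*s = (s + 2)*(s^4 - 3*s^2 - 2*s) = s*(s + 2)*(s^3 - 3*s - 2) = s*(s - 2)*(s + 2)*(s^2 + 2*s + 1) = s*(s - 2)*(s + 1)*(s + 2)*(s + 1)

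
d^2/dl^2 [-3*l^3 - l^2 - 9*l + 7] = -18*l - 2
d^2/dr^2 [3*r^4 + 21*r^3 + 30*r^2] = 36*r^2 + 126*r + 60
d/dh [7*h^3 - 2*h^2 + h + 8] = 21*h^2 - 4*h + 1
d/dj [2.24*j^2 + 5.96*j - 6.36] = 4.48*j + 5.96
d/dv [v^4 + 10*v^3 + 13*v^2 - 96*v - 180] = 4*v^3 + 30*v^2 + 26*v - 96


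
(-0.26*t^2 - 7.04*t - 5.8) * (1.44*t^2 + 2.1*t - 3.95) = -0.3744*t^4 - 10.6836*t^3 - 22.109*t^2 + 15.628*t + 22.91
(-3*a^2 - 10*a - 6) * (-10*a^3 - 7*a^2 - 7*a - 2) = 30*a^5 + 121*a^4 + 151*a^3 + 118*a^2 + 62*a + 12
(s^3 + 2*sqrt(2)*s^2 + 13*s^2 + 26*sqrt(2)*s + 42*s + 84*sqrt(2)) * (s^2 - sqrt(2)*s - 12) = s^5 + sqrt(2)*s^4 + 13*s^4 + 13*sqrt(2)*s^3 + 26*s^3 - 208*s^2 + 18*sqrt(2)*s^2 - 672*s - 312*sqrt(2)*s - 1008*sqrt(2)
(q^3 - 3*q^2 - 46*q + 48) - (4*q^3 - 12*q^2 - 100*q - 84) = -3*q^3 + 9*q^2 + 54*q + 132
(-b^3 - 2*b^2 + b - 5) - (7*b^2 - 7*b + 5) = -b^3 - 9*b^2 + 8*b - 10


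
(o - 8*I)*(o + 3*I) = o^2 - 5*I*o + 24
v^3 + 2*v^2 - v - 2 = (v - 1)*(v + 1)*(v + 2)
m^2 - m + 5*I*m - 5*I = (m - 1)*(m + 5*I)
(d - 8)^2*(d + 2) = d^3 - 14*d^2 + 32*d + 128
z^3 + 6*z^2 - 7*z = z*(z - 1)*(z + 7)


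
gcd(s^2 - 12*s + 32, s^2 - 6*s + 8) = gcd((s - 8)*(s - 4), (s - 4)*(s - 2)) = s - 4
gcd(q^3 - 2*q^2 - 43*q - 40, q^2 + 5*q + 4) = q + 1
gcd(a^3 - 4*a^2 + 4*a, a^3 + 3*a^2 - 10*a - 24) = 1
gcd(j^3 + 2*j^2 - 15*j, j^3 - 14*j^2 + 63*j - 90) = j - 3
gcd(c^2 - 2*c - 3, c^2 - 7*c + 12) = c - 3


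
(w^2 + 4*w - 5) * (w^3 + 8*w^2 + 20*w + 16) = w^5 + 12*w^4 + 47*w^3 + 56*w^2 - 36*w - 80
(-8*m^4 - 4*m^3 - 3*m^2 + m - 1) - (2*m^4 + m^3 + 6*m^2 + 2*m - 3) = -10*m^4 - 5*m^3 - 9*m^2 - m + 2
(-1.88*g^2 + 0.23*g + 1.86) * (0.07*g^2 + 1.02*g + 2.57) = -0.1316*g^4 - 1.9015*g^3 - 4.4668*g^2 + 2.4883*g + 4.7802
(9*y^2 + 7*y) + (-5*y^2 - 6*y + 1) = 4*y^2 + y + 1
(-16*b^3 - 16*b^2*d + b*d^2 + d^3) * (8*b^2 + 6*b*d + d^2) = -128*b^5 - 224*b^4*d - 104*b^3*d^2 - 2*b^2*d^3 + 7*b*d^4 + d^5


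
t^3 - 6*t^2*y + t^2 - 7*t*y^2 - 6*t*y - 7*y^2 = (t + 1)*(t - 7*y)*(t + y)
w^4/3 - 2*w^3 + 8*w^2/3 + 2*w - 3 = (w/3 + 1/3)*(w - 3)^2*(w - 1)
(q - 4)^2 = q^2 - 8*q + 16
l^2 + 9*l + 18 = (l + 3)*(l + 6)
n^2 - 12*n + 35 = (n - 7)*(n - 5)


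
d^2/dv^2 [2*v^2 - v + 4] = 4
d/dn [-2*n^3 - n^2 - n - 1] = -6*n^2 - 2*n - 1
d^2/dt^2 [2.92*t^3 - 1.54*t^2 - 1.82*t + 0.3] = 17.52*t - 3.08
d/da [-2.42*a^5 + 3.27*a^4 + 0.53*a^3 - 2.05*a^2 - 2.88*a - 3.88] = -12.1*a^4 + 13.08*a^3 + 1.59*a^2 - 4.1*a - 2.88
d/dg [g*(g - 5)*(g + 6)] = 3*g^2 + 2*g - 30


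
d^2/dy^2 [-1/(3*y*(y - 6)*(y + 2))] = 4*(-3*y^4 + 16*y^3 - 6*y^2 - 72*y - 72)/(3*y^3*(y^6 - 12*y^5 + 12*y^4 + 224*y^3 - 144*y^2 - 1728*y - 1728))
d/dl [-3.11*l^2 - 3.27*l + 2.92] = -6.22*l - 3.27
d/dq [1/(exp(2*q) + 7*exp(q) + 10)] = (-2*exp(q) - 7)*exp(q)/(exp(2*q) + 7*exp(q) + 10)^2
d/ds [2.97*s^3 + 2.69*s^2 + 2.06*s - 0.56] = 8.91*s^2 + 5.38*s + 2.06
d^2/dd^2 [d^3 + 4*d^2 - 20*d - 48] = 6*d + 8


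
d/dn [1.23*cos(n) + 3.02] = -1.23*sin(n)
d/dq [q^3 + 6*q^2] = 3*q*(q + 4)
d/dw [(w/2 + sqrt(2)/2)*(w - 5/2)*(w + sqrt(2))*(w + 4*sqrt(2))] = 2*w^3 - 15*w^2/4 + 9*sqrt(2)*w^2 - 15*sqrt(2)*w + 18*w - 45/2 + 4*sqrt(2)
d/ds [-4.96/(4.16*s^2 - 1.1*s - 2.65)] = (41.2672*s - 5.456)/(-4.16*s^2 + 1.1*s + 2.65)^2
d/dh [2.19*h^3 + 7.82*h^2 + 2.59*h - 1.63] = 6.57*h^2 + 15.64*h + 2.59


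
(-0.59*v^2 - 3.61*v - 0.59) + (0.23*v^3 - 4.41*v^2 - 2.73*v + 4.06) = 0.23*v^3 - 5.0*v^2 - 6.34*v + 3.47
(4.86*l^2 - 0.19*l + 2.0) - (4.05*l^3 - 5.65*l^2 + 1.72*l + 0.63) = -4.05*l^3 + 10.51*l^2 - 1.91*l + 1.37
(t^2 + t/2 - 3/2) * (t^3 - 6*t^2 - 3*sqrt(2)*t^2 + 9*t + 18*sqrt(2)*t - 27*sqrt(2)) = t^5 - 11*t^4/2 - 3*sqrt(2)*t^4 + 9*t^3/2 + 33*sqrt(2)*t^3/2 - 27*sqrt(2)*t^2/2 + 27*t^2/2 - 81*sqrt(2)*t/2 - 27*t/2 + 81*sqrt(2)/2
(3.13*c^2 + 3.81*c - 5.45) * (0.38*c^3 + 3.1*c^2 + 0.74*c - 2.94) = 1.1894*c^5 + 11.1508*c^4 + 12.0562*c^3 - 23.2778*c^2 - 15.2344*c + 16.023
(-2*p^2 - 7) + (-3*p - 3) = -2*p^2 - 3*p - 10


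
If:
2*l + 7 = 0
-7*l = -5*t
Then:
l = -7/2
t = -49/10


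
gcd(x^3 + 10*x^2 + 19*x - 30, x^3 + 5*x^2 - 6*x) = x^2 + 5*x - 6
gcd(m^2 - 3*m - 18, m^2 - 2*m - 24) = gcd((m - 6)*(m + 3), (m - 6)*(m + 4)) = m - 6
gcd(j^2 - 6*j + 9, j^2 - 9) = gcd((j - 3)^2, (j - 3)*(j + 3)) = j - 3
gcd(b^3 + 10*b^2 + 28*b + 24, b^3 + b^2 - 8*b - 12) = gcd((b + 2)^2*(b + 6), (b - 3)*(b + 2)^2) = b^2 + 4*b + 4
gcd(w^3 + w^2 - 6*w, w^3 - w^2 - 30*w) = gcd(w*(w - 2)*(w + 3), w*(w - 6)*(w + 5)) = w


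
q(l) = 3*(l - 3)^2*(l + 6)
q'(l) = 3*(l - 3)^2 + 3*(l + 6)*(2*l - 6) = 9*l^2 - 81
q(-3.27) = 321.97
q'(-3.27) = 15.24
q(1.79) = 34.22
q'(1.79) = -52.16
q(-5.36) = 134.19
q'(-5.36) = 177.57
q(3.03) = 0.02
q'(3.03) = 1.63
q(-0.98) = 238.56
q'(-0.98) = -72.36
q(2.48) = 6.88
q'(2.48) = -25.65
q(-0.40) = 194.21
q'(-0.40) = -79.56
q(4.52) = 72.92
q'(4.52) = 102.87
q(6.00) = 324.00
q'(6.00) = 243.00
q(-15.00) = -8748.00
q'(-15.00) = 1944.00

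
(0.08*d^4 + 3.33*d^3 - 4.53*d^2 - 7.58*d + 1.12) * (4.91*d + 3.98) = 0.3928*d^5 + 16.6687*d^4 - 8.9889*d^3 - 55.2472*d^2 - 24.6692*d + 4.4576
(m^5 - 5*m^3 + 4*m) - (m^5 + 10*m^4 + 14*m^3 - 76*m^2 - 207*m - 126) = -10*m^4 - 19*m^3 + 76*m^2 + 211*m + 126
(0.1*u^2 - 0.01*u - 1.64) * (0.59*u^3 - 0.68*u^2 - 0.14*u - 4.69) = 0.059*u^5 - 0.0739*u^4 - 0.9748*u^3 + 0.6476*u^2 + 0.2765*u + 7.6916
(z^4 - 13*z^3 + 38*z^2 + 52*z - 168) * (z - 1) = z^5 - 14*z^4 + 51*z^3 + 14*z^2 - 220*z + 168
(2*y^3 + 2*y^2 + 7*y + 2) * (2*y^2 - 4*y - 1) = 4*y^5 - 4*y^4 + 4*y^3 - 26*y^2 - 15*y - 2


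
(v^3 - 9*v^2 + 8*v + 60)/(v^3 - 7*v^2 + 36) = (v - 5)/(v - 3)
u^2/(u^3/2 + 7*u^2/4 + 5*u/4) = 4*u/(2*u^2 + 7*u + 5)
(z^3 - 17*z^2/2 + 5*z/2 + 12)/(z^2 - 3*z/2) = z - 7 - 8/z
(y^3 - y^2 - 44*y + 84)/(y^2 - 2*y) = y + 1 - 42/y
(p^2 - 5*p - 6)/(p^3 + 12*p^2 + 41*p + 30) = (p - 6)/(p^2 + 11*p + 30)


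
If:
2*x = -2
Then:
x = -1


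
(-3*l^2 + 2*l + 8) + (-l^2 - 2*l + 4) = 12 - 4*l^2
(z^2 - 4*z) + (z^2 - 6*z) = 2*z^2 - 10*z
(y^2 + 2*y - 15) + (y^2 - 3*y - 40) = 2*y^2 - y - 55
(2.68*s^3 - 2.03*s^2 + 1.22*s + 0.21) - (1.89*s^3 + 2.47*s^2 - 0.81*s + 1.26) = 0.79*s^3 - 4.5*s^2 + 2.03*s - 1.05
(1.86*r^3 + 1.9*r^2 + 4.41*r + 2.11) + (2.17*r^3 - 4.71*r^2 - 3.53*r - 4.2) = 4.03*r^3 - 2.81*r^2 + 0.88*r - 2.09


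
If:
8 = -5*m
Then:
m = -8/5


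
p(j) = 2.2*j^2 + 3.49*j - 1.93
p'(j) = 4.4*j + 3.49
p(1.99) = 13.73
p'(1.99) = 12.25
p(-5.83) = 52.50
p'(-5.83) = -22.16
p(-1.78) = -1.17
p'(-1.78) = -4.34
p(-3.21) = 9.54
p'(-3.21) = -10.63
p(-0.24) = -2.64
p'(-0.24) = 2.43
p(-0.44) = -3.04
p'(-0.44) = 1.55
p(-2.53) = 3.32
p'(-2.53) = -7.64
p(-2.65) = 4.27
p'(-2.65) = -8.17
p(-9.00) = 144.86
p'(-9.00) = -36.11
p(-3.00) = 7.40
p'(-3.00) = -9.71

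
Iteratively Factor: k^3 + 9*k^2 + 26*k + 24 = (k + 3)*(k^2 + 6*k + 8) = (k + 3)*(k + 4)*(k + 2)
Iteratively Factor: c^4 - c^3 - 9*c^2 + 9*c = (c)*(c^3 - c^2 - 9*c + 9) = c*(c + 3)*(c^2 - 4*c + 3) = c*(c - 3)*(c + 3)*(c - 1)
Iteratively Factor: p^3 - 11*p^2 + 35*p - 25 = (p - 5)*(p^2 - 6*p + 5) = (p - 5)*(p - 1)*(p - 5)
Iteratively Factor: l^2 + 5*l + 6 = (l + 3)*(l + 2)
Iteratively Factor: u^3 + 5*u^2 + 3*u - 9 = (u + 3)*(u^2 + 2*u - 3) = (u - 1)*(u + 3)*(u + 3)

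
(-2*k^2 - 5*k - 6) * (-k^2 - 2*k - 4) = 2*k^4 + 9*k^3 + 24*k^2 + 32*k + 24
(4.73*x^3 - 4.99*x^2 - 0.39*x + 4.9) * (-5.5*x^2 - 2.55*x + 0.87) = -26.015*x^5 + 15.3835*x^4 + 18.9846*x^3 - 30.2968*x^2 - 12.8343*x + 4.263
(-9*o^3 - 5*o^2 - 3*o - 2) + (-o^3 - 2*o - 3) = -10*o^3 - 5*o^2 - 5*o - 5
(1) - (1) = 0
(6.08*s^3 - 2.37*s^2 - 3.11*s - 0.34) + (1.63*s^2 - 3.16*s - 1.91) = 6.08*s^3 - 0.74*s^2 - 6.27*s - 2.25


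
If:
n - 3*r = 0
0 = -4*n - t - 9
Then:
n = -t/4 - 9/4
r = -t/12 - 3/4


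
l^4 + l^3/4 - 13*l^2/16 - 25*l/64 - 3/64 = (l - 1)*(l + 1/4)^2*(l + 3/4)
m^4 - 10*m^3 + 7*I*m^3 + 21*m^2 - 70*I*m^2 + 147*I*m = m*(m - 7)*(m - 3)*(m + 7*I)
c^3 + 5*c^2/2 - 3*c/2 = c*(c - 1/2)*(c + 3)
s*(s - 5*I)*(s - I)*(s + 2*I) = s^4 - 4*I*s^3 + 7*s^2 - 10*I*s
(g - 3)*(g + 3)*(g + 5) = g^3 + 5*g^2 - 9*g - 45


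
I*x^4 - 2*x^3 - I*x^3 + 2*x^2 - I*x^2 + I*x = x*(x + I)^2*(I*x - I)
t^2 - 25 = (t - 5)*(t + 5)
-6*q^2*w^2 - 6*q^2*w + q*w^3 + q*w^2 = w*(-6*q + w)*(q*w + q)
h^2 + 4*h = h*(h + 4)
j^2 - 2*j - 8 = (j - 4)*(j + 2)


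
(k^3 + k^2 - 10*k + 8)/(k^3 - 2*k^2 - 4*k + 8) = (k^2 + 3*k - 4)/(k^2 - 4)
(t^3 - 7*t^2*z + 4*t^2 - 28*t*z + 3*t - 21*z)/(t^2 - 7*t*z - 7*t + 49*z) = (t^2 + 4*t + 3)/(t - 7)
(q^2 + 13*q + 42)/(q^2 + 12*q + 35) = (q + 6)/(q + 5)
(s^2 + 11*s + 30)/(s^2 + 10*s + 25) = (s + 6)/(s + 5)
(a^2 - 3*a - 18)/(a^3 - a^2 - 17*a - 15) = (a - 6)/(a^2 - 4*a - 5)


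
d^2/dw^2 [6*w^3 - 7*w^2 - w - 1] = 36*w - 14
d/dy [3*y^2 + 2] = 6*y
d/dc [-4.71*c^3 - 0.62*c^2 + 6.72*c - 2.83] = -14.13*c^2 - 1.24*c + 6.72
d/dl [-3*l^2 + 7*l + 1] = 7 - 6*l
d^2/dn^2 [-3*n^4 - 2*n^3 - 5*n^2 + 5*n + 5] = -36*n^2 - 12*n - 10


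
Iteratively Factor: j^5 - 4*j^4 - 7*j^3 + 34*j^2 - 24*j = (j + 3)*(j^4 - 7*j^3 + 14*j^2 - 8*j) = j*(j + 3)*(j^3 - 7*j^2 + 14*j - 8) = j*(j - 2)*(j + 3)*(j^2 - 5*j + 4) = j*(j - 4)*(j - 2)*(j + 3)*(j - 1)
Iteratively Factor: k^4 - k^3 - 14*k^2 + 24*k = (k + 4)*(k^3 - 5*k^2 + 6*k) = (k - 2)*(k + 4)*(k^2 - 3*k) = k*(k - 2)*(k + 4)*(k - 3)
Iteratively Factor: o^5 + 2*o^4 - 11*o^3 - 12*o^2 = (o)*(o^4 + 2*o^3 - 11*o^2 - 12*o) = o^2*(o^3 + 2*o^2 - 11*o - 12) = o^2*(o + 4)*(o^2 - 2*o - 3) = o^2*(o + 1)*(o + 4)*(o - 3)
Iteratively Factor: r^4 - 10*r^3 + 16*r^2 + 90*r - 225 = (r - 5)*(r^3 - 5*r^2 - 9*r + 45) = (r - 5)*(r + 3)*(r^2 - 8*r + 15) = (r - 5)*(r - 3)*(r + 3)*(r - 5)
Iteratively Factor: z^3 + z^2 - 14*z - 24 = (z + 2)*(z^2 - z - 12) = (z - 4)*(z + 2)*(z + 3)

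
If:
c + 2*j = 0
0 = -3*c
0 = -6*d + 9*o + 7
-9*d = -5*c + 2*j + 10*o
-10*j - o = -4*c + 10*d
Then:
No Solution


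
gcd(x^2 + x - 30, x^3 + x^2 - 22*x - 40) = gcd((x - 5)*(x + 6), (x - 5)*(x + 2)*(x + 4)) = x - 5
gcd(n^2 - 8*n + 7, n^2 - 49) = n - 7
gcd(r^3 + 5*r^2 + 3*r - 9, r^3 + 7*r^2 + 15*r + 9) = r^2 + 6*r + 9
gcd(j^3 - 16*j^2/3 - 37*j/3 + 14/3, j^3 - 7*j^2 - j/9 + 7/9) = j^2 - 22*j/3 + 7/3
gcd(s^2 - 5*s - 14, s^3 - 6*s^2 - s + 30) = s + 2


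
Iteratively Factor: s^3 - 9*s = (s)*(s^2 - 9) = s*(s + 3)*(s - 3)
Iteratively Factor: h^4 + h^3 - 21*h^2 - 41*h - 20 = (h + 1)*(h^3 - 21*h - 20) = (h + 1)^2*(h^2 - h - 20) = (h - 5)*(h + 1)^2*(h + 4)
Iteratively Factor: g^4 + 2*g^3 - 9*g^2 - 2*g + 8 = (g + 1)*(g^3 + g^2 - 10*g + 8) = (g + 1)*(g + 4)*(g^2 - 3*g + 2) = (g - 2)*(g + 1)*(g + 4)*(g - 1)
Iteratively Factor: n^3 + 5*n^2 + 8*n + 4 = (n + 2)*(n^2 + 3*n + 2) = (n + 1)*(n + 2)*(n + 2)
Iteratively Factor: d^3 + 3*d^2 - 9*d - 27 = (d + 3)*(d^2 - 9) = (d - 3)*(d + 3)*(d + 3)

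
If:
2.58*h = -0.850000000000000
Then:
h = -0.33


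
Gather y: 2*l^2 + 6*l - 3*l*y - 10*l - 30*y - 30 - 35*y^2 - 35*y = 2*l^2 - 4*l - 35*y^2 + y*(-3*l - 65) - 30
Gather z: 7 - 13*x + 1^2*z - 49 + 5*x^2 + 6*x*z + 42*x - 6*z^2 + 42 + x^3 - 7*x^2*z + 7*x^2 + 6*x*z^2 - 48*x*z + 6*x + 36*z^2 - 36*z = x^3 + 12*x^2 + 35*x + z^2*(6*x + 30) + z*(-7*x^2 - 42*x - 35)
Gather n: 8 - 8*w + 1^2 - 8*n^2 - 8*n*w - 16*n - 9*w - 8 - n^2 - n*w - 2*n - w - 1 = -9*n^2 + n*(-9*w - 18) - 18*w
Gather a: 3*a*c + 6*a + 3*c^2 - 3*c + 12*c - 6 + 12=a*(3*c + 6) + 3*c^2 + 9*c + 6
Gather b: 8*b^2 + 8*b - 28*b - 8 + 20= 8*b^2 - 20*b + 12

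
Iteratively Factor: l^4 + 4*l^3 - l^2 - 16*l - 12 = (l - 2)*(l^3 + 6*l^2 + 11*l + 6) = (l - 2)*(l + 1)*(l^2 + 5*l + 6) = (l - 2)*(l + 1)*(l + 3)*(l + 2)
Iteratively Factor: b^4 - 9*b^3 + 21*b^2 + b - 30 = (b - 5)*(b^3 - 4*b^2 + b + 6) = (b - 5)*(b + 1)*(b^2 - 5*b + 6) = (b - 5)*(b - 3)*(b + 1)*(b - 2)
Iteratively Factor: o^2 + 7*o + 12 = (o + 4)*(o + 3)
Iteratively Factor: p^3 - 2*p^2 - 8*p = (p - 4)*(p^2 + 2*p) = p*(p - 4)*(p + 2)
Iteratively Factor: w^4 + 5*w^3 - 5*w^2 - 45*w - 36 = (w + 4)*(w^3 + w^2 - 9*w - 9) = (w - 3)*(w + 4)*(w^2 + 4*w + 3) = (w - 3)*(w + 3)*(w + 4)*(w + 1)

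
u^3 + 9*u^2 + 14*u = u*(u + 2)*(u + 7)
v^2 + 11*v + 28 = (v + 4)*(v + 7)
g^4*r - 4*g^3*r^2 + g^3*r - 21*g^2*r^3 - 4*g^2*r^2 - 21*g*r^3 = g*(g - 7*r)*(g + 3*r)*(g*r + r)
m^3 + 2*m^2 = m^2*(m + 2)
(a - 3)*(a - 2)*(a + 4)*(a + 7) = a^4 + 6*a^3 - 21*a^2 - 74*a + 168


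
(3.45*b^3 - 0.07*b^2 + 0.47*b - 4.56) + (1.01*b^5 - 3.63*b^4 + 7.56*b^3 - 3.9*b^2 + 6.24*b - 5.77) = 1.01*b^5 - 3.63*b^4 + 11.01*b^3 - 3.97*b^2 + 6.71*b - 10.33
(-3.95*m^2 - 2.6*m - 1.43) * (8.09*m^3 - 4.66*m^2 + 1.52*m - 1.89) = -31.9555*m^5 - 2.627*m^4 - 5.4567*m^3 + 10.1773*m^2 + 2.7404*m + 2.7027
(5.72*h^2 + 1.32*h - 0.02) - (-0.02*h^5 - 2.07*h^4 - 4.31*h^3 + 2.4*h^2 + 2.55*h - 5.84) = 0.02*h^5 + 2.07*h^4 + 4.31*h^3 + 3.32*h^2 - 1.23*h + 5.82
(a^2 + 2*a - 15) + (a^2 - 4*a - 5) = 2*a^2 - 2*a - 20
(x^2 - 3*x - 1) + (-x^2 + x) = -2*x - 1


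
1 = 1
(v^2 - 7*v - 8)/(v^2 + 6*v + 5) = (v - 8)/(v + 5)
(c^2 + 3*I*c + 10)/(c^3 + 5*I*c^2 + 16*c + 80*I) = (c - 2*I)/(c^2 + 16)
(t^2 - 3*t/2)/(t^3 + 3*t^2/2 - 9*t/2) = 1/(t + 3)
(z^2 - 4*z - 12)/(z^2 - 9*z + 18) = (z + 2)/(z - 3)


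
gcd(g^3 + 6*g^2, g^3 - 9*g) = g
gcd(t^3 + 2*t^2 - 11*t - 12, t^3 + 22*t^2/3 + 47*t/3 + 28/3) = t^2 + 5*t + 4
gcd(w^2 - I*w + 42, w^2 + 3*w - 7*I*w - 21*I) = w - 7*I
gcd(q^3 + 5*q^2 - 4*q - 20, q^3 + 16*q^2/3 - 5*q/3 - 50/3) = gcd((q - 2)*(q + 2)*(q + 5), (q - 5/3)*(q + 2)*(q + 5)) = q^2 + 7*q + 10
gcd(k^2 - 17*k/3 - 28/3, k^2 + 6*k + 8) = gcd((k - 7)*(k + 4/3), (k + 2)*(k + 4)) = 1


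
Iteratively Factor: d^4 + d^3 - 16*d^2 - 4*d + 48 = (d - 2)*(d^3 + 3*d^2 - 10*d - 24) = (d - 3)*(d - 2)*(d^2 + 6*d + 8) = (d - 3)*(d - 2)*(d + 2)*(d + 4)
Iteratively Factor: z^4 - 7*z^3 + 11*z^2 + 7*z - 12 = (z - 3)*(z^3 - 4*z^2 - z + 4) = (z - 3)*(z + 1)*(z^2 - 5*z + 4) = (z - 3)*(z - 1)*(z + 1)*(z - 4)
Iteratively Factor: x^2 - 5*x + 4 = (x - 4)*(x - 1)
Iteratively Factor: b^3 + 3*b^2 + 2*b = (b)*(b^2 + 3*b + 2) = b*(b + 1)*(b + 2)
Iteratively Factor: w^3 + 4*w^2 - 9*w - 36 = (w + 3)*(w^2 + w - 12) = (w + 3)*(w + 4)*(w - 3)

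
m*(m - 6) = m^2 - 6*m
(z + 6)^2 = z^2 + 12*z + 36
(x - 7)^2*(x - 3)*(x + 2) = x^4 - 15*x^3 + 57*x^2 + 35*x - 294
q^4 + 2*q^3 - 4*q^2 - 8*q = q*(q - 2)*(q + 2)^2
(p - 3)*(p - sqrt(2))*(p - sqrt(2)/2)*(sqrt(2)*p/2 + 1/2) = sqrt(2)*p^4/2 - 3*sqrt(2)*p^3/2 - p^3 - sqrt(2)*p^2/4 + 3*p^2 + p/2 + 3*sqrt(2)*p/4 - 3/2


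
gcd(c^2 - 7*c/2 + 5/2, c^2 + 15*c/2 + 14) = 1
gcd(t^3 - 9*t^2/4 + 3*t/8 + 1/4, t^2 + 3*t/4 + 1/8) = t + 1/4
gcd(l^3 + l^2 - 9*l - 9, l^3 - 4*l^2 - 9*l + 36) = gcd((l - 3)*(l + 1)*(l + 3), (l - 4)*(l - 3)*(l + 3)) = l^2 - 9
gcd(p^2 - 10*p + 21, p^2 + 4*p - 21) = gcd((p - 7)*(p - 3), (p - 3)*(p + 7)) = p - 3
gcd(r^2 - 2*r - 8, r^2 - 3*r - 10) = r + 2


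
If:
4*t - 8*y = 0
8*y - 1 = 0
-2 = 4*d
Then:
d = -1/2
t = 1/4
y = 1/8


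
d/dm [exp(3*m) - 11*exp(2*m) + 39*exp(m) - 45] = (3*exp(2*m) - 22*exp(m) + 39)*exp(m)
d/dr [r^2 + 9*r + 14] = 2*r + 9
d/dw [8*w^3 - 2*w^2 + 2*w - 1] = 24*w^2 - 4*w + 2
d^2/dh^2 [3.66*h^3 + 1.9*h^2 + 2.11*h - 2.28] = 21.96*h + 3.8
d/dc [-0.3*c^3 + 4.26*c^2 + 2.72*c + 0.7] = -0.9*c^2 + 8.52*c + 2.72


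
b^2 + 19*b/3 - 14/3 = (b - 2/3)*(b + 7)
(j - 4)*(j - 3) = j^2 - 7*j + 12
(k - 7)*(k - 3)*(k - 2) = k^3 - 12*k^2 + 41*k - 42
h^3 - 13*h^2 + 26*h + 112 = (h - 8)*(h - 7)*(h + 2)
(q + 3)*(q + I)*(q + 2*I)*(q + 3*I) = q^4 + 3*q^3 + 6*I*q^3 - 11*q^2 + 18*I*q^2 - 33*q - 6*I*q - 18*I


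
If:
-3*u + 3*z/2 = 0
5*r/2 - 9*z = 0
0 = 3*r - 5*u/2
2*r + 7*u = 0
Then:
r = 0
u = 0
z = 0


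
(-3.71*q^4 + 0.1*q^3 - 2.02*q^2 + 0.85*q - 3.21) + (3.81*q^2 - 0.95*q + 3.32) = -3.71*q^4 + 0.1*q^3 + 1.79*q^2 - 0.1*q + 0.11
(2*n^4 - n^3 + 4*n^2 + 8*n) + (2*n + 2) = 2*n^4 - n^3 + 4*n^2 + 10*n + 2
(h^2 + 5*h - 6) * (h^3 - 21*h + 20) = h^5 + 5*h^4 - 27*h^3 - 85*h^2 + 226*h - 120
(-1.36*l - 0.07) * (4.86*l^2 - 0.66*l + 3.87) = -6.6096*l^3 + 0.5574*l^2 - 5.217*l - 0.2709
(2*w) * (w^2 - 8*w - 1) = 2*w^3 - 16*w^2 - 2*w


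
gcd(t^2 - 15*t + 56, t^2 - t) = 1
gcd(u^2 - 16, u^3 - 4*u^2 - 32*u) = u + 4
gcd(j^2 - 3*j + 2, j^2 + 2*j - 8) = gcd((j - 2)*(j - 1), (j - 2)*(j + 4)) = j - 2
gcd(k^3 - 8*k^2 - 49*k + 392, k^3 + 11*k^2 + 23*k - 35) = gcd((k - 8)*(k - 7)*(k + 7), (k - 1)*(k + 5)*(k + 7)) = k + 7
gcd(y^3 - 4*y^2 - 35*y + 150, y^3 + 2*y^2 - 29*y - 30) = y^2 + y - 30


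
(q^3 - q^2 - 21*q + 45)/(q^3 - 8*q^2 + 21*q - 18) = (q + 5)/(q - 2)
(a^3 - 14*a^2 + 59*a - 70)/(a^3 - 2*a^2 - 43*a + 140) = (a^2 - 9*a + 14)/(a^2 + 3*a - 28)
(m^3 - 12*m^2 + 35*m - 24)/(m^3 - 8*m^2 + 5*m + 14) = (m^3 - 12*m^2 + 35*m - 24)/(m^3 - 8*m^2 + 5*m + 14)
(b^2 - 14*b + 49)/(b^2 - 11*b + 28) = (b - 7)/(b - 4)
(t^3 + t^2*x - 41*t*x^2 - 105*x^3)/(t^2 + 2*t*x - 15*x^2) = (-t^2 + 4*t*x + 21*x^2)/(-t + 3*x)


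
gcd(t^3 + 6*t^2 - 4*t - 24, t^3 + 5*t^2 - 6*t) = t + 6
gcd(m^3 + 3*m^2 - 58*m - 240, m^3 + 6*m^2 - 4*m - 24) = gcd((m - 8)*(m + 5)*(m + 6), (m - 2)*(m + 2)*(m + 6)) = m + 6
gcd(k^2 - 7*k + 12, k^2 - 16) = k - 4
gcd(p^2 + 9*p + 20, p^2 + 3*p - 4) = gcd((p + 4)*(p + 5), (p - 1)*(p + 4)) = p + 4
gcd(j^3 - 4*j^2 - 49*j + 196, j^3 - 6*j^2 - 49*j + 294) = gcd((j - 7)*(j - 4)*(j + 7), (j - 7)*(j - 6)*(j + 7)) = j^2 - 49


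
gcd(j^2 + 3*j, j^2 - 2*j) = j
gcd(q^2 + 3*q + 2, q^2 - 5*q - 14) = q + 2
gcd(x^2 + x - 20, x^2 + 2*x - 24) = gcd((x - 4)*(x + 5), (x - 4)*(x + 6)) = x - 4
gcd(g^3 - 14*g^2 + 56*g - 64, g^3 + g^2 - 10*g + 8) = g - 2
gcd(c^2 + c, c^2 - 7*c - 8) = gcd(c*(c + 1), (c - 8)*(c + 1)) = c + 1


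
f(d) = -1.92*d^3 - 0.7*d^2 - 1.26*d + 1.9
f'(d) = -5.76*d^2 - 1.4*d - 1.26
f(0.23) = 1.55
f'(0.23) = -1.89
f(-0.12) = 2.04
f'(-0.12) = -1.17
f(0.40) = 1.16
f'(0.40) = -2.74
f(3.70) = -109.60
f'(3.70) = -85.29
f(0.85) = -0.86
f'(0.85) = -6.61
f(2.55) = -37.70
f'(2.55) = -42.28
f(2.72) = -45.34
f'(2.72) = -47.68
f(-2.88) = 45.59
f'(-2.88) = -45.00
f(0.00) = 1.90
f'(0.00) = -1.26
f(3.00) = -60.02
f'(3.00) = -57.30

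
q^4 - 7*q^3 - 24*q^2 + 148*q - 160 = (q - 8)*(q - 2)^2*(q + 5)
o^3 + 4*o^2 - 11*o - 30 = (o - 3)*(o + 2)*(o + 5)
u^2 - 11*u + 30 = (u - 6)*(u - 5)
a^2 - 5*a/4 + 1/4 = (a - 1)*(a - 1/4)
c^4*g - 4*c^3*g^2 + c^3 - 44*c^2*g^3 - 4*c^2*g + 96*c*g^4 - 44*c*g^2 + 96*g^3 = (c - 8*g)*(c - 2*g)*(c + 6*g)*(c*g + 1)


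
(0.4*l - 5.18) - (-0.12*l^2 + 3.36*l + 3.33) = 0.12*l^2 - 2.96*l - 8.51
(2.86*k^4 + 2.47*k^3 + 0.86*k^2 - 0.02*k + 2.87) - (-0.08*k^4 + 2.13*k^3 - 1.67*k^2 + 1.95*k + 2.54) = 2.94*k^4 + 0.34*k^3 + 2.53*k^2 - 1.97*k + 0.33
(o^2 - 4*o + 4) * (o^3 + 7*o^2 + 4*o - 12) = o^5 + 3*o^4 - 20*o^3 + 64*o - 48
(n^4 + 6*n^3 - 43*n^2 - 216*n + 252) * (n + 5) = n^5 + 11*n^4 - 13*n^3 - 431*n^2 - 828*n + 1260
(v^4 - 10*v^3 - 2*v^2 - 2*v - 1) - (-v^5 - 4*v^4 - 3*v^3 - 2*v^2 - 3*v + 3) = v^5 + 5*v^4 - 7*v^3 + v - 4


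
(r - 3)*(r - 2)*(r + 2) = r^3 - 3*r^2 - 4*r + 12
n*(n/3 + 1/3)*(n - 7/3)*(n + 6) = n^4/3 + 14*n^3/9 - 31*n^2/9 - 14*n/3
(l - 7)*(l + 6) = l^2 - l - 42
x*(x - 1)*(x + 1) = x^3 - x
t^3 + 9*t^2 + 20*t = t*(t + 4)*(t + 5)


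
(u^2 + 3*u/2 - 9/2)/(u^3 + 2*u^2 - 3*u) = (u - 3/2)/(u*(u - 1))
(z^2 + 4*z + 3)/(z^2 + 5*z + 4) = (z + 3)/(z + 4)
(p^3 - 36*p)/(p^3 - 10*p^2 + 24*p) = (p + 6)/(p - 4)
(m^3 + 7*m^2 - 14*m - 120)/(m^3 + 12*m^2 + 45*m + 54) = (m^2 + m - 20)/(m^2 + 6*m + 9)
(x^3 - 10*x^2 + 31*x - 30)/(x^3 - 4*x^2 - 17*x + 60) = (x - 2)/(x + 4)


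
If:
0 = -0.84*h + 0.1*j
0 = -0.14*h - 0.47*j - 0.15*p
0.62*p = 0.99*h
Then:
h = 0.00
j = 0.00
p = 0.00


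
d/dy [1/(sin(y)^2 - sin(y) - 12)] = (1 - 2*sin(y))*cos(y)/(sin(y) + cos(y)^2 + 11)^2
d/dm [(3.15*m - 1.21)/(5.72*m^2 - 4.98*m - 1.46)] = (-18.018*m^2 + 13.8424*m - 10.6248)/(32.7184*m^4 - 56.9712*m^3 + 8.09800000000001*m^2 + 14.5416*m + 2.1316)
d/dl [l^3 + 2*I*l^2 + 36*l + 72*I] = 3*l^2 + 4*I*l + 36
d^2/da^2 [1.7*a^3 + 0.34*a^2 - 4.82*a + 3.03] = 10.2*a + 0.68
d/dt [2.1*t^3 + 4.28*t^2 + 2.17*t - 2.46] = 6.3*t^2 + 8.56*t + 2.17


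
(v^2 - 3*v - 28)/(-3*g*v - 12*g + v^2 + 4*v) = (v - 7)/(-3*g + v)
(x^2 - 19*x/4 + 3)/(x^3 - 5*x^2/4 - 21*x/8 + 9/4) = 2*(x - 4)/(2*x^2 - x - 6)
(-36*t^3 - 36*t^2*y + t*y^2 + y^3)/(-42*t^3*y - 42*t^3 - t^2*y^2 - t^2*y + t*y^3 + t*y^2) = (-6*t^2 - 5*t*y + y^2)/(t*(-7*t*y - 7*t + y^2 + y))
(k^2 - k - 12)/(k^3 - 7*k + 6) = (k - 4)/(k^2 - 3*k + 2)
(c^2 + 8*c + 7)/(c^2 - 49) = (c + 1)/(c - 7)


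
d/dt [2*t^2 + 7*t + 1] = 4*t + 7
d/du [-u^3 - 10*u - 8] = -3*u^2 - 10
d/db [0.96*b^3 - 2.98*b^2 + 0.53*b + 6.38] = 2.88*b^2 - 5.96*b + 0.53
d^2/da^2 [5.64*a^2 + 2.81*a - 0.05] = 11.2800000000000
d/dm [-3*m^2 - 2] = -6*m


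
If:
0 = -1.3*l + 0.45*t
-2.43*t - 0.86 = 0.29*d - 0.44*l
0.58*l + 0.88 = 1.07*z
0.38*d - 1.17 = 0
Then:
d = 3.08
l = -0.27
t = -0.77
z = 0.68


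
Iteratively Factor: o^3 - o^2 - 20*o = (o + 4)*(o^2 - 5*o) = (o - 5)*(o + 4)*(o)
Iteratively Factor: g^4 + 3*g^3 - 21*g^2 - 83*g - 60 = (g + 3)*(g^3 - 21*g - 20) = (g + 1)*(g + 3)*(g^2 - g - 20) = (g + 1)*(g + 3)*(g + 4)*(g - 5)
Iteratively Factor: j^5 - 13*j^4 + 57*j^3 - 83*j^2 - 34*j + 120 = (j - 5)*(j^4 - 8*j^3 + 17*j^2 + 2*j - 24) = (j - 5)*(j - 3)*(j^3 - 5*j^2 + 2*j + 8) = (j - 5)*(j - 3)*(j - 2)*(j^2 - 3*j - 4) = (j - 5)*(j - 3)*(j - 2)*(j + 1)*(j - 4)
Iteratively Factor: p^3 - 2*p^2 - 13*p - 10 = (p - 5)*(p^2 + 3*p + 2) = (p - 5)*(p + 1)*(p + 2)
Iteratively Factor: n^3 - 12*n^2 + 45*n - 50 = (n - 2)*(n^2 - 10*n + 25) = (n - 5)*(n - 2)*(n - 5)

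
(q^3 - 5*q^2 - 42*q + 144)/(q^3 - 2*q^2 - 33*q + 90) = (q - 8)/(q - 5)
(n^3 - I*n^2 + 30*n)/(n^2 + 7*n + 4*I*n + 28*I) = n*(n^2 - I*n + 30)/(n^2 + n*(7 + 4*I) + 28*I)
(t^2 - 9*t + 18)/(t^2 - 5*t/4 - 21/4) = 4*(t - 6)/(4*t + 7)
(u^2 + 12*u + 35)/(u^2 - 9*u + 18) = (u^2 + 12*u + 35)/(u^2 - 9*u + 18)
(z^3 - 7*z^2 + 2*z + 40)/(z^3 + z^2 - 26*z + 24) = (z^2 - 3*z - 10)/(z^2 + 5*z - 6)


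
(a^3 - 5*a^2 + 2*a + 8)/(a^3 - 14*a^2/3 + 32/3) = 3*(a + 1)/(3*a + 4)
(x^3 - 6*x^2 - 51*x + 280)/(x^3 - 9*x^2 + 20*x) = (x^2 - x - 56)/(x*(x - 4))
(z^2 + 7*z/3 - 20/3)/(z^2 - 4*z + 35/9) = 3*(z + 4)/(3*z - 7)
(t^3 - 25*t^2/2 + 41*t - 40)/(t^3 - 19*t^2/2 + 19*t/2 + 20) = (t - 2)/(t + 1)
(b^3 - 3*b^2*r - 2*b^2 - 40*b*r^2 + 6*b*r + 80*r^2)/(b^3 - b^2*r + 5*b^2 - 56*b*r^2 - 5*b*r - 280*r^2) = (b^2 + 5*b*r - 2*b - 10*r)/(b^2 + 7*b*r + 5*b + 35*r)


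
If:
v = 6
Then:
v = 6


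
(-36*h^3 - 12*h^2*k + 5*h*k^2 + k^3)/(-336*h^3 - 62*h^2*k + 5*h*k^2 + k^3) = (6*h^2 + h*k - k^2)/(56*h^2 + h*k - k^2)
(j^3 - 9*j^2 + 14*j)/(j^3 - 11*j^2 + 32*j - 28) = j/(j - 2)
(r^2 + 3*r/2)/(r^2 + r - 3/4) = 2*r/(2*r - 1)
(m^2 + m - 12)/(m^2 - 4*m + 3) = (m + 4)/(m - 1)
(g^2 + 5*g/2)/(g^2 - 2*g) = (g + 5/2)/(g - 2)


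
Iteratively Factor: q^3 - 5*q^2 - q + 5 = (q + 1)*(q^2 - 6*q + 5) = (q - 1)*(q + 1)*(q - 5)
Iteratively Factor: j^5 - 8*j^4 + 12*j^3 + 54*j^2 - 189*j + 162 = (j - 3)*(j^4 - 5*j^3 - 3*j^2 + 45*j - 54) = (j - 3)*(j + 3)*(j^3 - 8*j^2 + 21*j - 18) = (j - 3)^2*(j + 3)*(j^2 - 5*j + 6) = (j - 3)^2*(j - 2)*(j + 3)*(j - 3)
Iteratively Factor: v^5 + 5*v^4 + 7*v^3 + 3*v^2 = (v)*(v^4 + 5*v^3 + 7*v^2 + 3*v) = v*(v + 3)*(v^3 + 2*v^2 + v) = v*(v + 1)*(v + 3)*(v^2 + v) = v^2*(v + 1)*(v + 3)*(v + 1)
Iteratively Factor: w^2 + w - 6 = (w - 2)*(w + 3)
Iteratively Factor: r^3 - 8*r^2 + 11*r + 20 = (r + 1)*(r^2 - 9*r + 20) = (r - 4)*(r + 1)*(r - 5)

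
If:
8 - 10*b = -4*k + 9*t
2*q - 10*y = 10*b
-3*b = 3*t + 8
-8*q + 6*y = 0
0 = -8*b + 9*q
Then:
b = 0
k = -8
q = 0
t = -8/3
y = 0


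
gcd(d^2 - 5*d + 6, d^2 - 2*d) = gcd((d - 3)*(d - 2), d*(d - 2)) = d - 2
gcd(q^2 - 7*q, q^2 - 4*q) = q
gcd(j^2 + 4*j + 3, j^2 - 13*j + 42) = 1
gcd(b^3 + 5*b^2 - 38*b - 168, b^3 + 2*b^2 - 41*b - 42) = b^2 + b - 42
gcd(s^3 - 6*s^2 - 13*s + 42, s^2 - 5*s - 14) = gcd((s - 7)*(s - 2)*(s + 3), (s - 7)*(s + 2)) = s - 7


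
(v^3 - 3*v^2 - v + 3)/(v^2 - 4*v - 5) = (v^2 - 4*v + 3)/(v - 5)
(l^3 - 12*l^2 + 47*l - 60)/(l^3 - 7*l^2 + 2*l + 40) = (l - 3)/(l + 2)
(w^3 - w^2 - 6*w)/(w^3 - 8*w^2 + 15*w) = (w + 2)/(w - 5)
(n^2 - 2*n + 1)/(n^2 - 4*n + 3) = (n - 1)/(n - 3)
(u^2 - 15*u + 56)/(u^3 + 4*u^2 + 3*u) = (u^2 - 15*u + 56)/(u*(u^2 + 4*u + 3))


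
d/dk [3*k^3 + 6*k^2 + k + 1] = 9*k^2 + 12*k + 1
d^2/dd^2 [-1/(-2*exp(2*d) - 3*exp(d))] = (-(2*exp(d) + 3)*(8*exp(d) + 3) + 2*(4*exp(d) + 3)^2)*exp(-d)/(2*exp(d) + 3)^3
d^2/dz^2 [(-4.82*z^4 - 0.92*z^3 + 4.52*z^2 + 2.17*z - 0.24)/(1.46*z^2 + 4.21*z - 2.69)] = (-20.548624*z^6 - 177.759672*z^5 - 399.000564*z^4 + 787.223408*z^3 - 252.580992*z^2 + 2.340372*z + 104.17169)/(3.112136*z^6 + 26.922108*z^5 + 60.429546*z^4 - 24.587663*z^3 - 111.339369*z^2 + 91.391943*z - 19.465109)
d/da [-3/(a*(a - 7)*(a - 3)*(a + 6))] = 6*(2*a^3 - 6*a^2 - 39*a + 63)/(a^2*(a^6 - 8*a^5 - 62*a^4 + 564*a^3 + 513*a^2 - 9828*a + 15876))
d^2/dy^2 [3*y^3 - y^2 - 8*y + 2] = 18*y - 2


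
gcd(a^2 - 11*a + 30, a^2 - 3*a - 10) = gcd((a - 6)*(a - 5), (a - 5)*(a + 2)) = a - 5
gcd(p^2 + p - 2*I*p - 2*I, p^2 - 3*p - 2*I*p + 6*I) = p - 2*I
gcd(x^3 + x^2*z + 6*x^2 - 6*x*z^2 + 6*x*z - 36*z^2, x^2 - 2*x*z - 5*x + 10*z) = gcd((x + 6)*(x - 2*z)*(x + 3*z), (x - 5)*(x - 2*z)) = x - 2*z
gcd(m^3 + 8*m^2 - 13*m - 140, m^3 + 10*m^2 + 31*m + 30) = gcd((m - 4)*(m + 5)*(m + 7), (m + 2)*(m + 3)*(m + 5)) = m + 5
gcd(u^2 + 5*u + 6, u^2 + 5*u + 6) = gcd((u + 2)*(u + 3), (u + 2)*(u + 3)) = u^2 + 5*u + 6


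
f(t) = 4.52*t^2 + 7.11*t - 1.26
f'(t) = 9.04*t + 7.11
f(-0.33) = -3.11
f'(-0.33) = 4.13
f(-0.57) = -3.84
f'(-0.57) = 1.96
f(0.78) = 7.04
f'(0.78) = 14.16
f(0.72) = 6.20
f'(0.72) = 13.62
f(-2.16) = 4.47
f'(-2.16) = -12.42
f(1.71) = 24.12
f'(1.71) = 22.57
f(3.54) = 80.55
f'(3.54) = 39.11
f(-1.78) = 0.41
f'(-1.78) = -8.98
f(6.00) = 204.12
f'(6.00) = 61.35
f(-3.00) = 18.09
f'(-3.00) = -20.01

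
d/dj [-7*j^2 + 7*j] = 7 - 14*j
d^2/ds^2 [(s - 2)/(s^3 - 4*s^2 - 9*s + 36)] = 2*((s - 2)*(-3*s^2 + 8*s + 9)^2 + (-3*s^2 + 8*s - (s - 2)*(3*s - 4) + 9)*(s^3 - 4*s^2 - 9*s + 36))/(s^3 - 4*s^2 - 9*s + 36)^3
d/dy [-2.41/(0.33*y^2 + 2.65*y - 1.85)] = (1.5906*y + 6.3865)/(0.33*y^2 + 2.65*y - 1.85)^2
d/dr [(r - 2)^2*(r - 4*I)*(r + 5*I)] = 4*r^3 + 3*r^2*(-4 + I) + 8*r*(6 - I) - 80 + 4*I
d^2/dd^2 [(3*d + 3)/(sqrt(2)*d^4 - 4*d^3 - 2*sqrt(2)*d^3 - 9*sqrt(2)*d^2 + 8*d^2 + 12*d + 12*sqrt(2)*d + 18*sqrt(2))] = 6*(6*d^4 - 24*d^3 - 16*sqrt(2)*d^3 + 33*d^2 + 54*sqrt(2)*d^2 - 72*d - 18*sqrt(2)*d - 36*sqrt(2) + 162)/(sqrt(2)*d^9 - 9*sqrt(2)*d^8 - 12*d^8 + 33*sqrt(2)*d^7 + 108*d^7 - 212*d^6 - 81*sqrt(2)*d^6 - 684*d^5 + 126*sqrt(2)*d^5 + 162*sqrt(2)*d^4 + 2592*d^4 - 1188*sqrt(2)*d^3 + 864*d^3 - 11664*d^2 + 2916*sqrt(2)*d^2 - 5832*sqrt(2)*d + 11664*d + 5832*sqrt(2))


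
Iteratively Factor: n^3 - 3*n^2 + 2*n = (n - 2)*(n^2 - n) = (n - 2)*(n - 1)*(n)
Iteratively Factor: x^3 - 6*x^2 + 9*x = (x)*(x^2 - 6*x + 9) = x*(x - 3)*(x - 3)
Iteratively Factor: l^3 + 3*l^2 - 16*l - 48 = (l - 4)*(l^2 + 7*l + 12) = (l - 4)*(l + 4)*(l + 3)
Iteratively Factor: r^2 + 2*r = (r + 2)*(r)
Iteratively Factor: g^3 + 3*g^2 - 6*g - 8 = (g + 4)*(g^2 - g - 2) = (g + 1)*(g + 4)*(g - 2)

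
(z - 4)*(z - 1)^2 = z^3 - 6*z^2 + 9*z - 4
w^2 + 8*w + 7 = (w + 1)*(w + 7)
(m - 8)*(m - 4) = m^2 - 12*m + 32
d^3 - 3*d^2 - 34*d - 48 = (d - 8)*(d + 2)*(d + 3)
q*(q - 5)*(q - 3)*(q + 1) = q^4 - 7*q^3 + 7*q^2 + 15*q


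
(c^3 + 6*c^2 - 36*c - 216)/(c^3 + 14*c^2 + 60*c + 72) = (c - 6)/(c + 2)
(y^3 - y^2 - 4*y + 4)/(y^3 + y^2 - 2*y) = (y - 2)/y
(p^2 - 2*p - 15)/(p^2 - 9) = (p - 5)/(p - 3)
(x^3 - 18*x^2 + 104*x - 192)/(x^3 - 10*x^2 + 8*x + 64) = (x - 6)/(x + 2)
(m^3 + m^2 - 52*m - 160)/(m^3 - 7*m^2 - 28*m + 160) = (m + 4)/(m - 4)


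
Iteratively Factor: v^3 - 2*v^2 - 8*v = (v + 2)*(v^2 - 4*v) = v*(v + 2)*(v - 4)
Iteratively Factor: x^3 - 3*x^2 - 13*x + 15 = (x + 3)*(x^2 - 6*x + 5) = (x - 1)*(x + 3)*(x - 5)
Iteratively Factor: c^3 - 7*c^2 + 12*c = (c - 3)*(c^2 - 4*c) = c*(c - 3)*(c - 4)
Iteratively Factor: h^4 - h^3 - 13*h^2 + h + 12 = (h + 1)*(h^3 - 2*h^2 - 11*h + 12) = (h - 4)*(h + 1)*(h^2 + 2*h - 3) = (h - 4)*(h + 1)*(h + 3)*(h - 1)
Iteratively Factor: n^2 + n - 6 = (n - 2)*(n + 3)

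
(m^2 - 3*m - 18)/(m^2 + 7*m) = (m^2 - 3*m - 18)/(m*(m + 7))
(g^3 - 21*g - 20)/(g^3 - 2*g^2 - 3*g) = (g^2 - g - 20)/(g*(g - 3))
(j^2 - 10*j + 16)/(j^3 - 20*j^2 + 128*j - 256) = (j - 2)/(j^2 - 12*j + 32)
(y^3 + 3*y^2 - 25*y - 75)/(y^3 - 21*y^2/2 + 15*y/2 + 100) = 2*(y^2 + 8*y + 15)/(2*y^2 - 11*y - 40)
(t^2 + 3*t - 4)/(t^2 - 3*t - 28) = (t - 1)/(t - 7)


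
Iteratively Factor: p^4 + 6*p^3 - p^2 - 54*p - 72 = (p + 2)*(p^3 + 4*p^2 - 9*p - 36) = (p + 2)*(p + 4)*(p^2 - 9) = (p + 2)*(p + 3)*(p + 4)*(p - 3)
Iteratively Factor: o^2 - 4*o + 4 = (o - 2)*(o - 2)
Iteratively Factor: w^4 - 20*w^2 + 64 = (w - 2)*(w^3 + 2*w^2 - 16*w - 32) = (w - 2)*(w + 2)*(w^2 - 16) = (w - 4)*(w - 2)*(w + 2)*(w + 4)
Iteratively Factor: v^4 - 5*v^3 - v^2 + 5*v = (v - 5)*(v^3 - v) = (v - 5)*(v + 1)*(v^2 - v) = v*(v - 5)*(v + 1)*(v - 1)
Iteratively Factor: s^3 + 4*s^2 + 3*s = (s)*(s^2 + 4*s + 3) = s*(s + 3)*(s + 1)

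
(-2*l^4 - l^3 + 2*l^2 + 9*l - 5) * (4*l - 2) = -8*l^5 + 10*l^3 + 32*l^2 - 38*l + 10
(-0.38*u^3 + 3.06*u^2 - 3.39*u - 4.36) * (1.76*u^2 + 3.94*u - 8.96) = -0.6688*u^5 + 3.8884*u^4 + 9.4948*u^3 - 48.4478*u^2 + 13.196*u + 39.0656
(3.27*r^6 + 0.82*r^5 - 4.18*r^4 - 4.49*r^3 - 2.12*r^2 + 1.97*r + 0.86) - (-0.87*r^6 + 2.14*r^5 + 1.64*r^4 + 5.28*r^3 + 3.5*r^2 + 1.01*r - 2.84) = 4.14*r^6 - 1.32*r^5 - 5.82*r^4 - 9.77*r^3 - 5.62*r^2 + 0.96*r + 3.7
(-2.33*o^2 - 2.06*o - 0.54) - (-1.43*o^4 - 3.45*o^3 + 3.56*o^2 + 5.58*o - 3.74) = 1.43*o^4 + 3.45*o^3 - 5.89*o^2 - 7.64*o + 3.2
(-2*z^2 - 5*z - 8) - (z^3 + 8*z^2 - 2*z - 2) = -z^3 - 10*z^2 - 3*z - 6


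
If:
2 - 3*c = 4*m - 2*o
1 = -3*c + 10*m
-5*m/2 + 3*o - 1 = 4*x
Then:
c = 80*x/111 + 73/111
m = 8*x/37 + 11/37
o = 56*x/37 + 43/74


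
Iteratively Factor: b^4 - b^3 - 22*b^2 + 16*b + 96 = (b - 3)*(b^3 + 2*b^2 - 16*b - 32) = (b - 3)*(b + 2)*(b^2 - 16) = (b - 3)*(b + 2)*(b + 4)*(b - 4)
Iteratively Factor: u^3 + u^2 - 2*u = (u + 2)*(u^2 - u) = u*(u + 2)*(u - 1)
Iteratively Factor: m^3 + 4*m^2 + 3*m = (m)*(m^2 + 4*m + 3) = m*(m + 1)*(m + 3)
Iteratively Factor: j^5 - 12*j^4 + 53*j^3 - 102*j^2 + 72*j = (j)*(j^4 - 12*j^3 + 53*j^2 - 102*j + 72) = j*(j - 3)*(j^3 - 9*j^2 + 26*j - 24) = j*(j - 3)^2*(j^2 - 6*j + 8) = j*(j - 4)*(j - 3)^2*(j - 2)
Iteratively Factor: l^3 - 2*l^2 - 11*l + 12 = (l - 4)*(l^2 + 2*l - 3) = (l - 4)*(l + 3)*(l - 1)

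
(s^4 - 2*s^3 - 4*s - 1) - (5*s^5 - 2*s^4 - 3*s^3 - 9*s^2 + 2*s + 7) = -5*s^5 + 3*s^4 + s^3 + 9*s^2 - 6*s - 8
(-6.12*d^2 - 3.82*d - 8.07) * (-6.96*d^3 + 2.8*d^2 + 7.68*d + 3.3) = 42.5952*d^5 + 9.4512*d^4 - 1.53039999999999*d^3 - 72.1296*d^2 - 74.5836*d - 26.631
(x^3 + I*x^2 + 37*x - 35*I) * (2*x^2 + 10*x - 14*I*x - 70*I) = 2*x^5 + 10*x^4 - 12*I*x^4 + 88*x^3 - 60*I*x^3 + 440*x^2 - 588*I*x^2 - 490*x - 2940*I*x - 2450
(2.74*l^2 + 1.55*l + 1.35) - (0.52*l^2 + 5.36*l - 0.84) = 2.22*l^2 - 3.81*l + 2.19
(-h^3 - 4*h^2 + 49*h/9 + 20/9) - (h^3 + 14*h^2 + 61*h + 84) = -2*h^3 - 18*h^2 - 500*h/9 - 736/9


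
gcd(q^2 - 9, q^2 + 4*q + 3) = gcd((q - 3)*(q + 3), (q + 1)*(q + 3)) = q + 3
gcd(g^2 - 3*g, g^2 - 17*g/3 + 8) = g - 3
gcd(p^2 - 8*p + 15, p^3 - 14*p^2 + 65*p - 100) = p - 5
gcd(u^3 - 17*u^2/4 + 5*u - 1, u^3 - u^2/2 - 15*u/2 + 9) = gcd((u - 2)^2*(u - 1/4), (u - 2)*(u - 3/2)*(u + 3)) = u - 2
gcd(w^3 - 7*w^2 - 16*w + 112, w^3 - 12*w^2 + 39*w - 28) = w^2 - 11*w + 28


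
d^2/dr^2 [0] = 0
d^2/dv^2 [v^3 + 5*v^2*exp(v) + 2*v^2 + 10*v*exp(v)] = 5*v^2*exp(v) + 30*v*exp(v) + 6*v + 30*exp(v) + 4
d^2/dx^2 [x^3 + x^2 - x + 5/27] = 6*x + 2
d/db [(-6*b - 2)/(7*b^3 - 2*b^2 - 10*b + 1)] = 2*(42*b^3 + 15*b^2 - 4*b - 13)/(49*b^6 - 28*b^5 - 136*b^4 + 54*b^3 + 96*b^2 - 20*b + 1)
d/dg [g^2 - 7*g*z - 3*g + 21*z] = 2*g - 7*z - 3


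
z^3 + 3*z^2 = z^2*(z + 3)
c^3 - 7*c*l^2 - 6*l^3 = (c - 3*l)*(c + l)*(c + 2*l)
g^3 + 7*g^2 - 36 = (g - 2)*(g + 3)*(g + 6)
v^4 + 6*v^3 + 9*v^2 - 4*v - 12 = (v - 1)*(v + 2)^2*(v + 3)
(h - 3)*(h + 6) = h^2 + 3*h - 18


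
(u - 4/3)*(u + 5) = u^2 + 11*u/3 - 20/3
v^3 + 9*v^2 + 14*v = v*(v + 2)*(v + 7)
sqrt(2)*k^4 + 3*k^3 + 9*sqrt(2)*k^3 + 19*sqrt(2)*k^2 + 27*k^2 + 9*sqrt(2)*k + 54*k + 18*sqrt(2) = (k + 3)*(k + 6)*(k + sqrt(2))*(sqrt(2)*k + 1)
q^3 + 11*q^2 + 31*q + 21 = (q + 1)*(q + 3)*(q + 7)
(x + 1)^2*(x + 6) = x^3 + 8*x^2 + 13*x + 6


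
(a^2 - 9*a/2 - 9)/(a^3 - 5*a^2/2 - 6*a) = (a - 6)/(a*(a - 4))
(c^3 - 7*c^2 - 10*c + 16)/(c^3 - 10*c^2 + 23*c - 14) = (c^2 - 6*c - 16)/(c^2 - 9*c + 14)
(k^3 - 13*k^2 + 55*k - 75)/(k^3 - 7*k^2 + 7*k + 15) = (k - 5)/(k + 1)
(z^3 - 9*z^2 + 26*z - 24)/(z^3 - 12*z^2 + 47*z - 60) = (z - 2)/(z - 5)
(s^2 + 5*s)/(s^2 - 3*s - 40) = s/(s - 8)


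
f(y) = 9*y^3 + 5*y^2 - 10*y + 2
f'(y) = 27*y^2 + 10*y - 10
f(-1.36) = 2.21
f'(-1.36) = 26.34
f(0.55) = -0.49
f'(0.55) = 3.67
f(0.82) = 2.12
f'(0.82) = 16.35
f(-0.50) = 7.12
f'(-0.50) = -8.25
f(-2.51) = -83.72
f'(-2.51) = 135.00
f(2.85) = 222.45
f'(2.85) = 237.81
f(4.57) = 919.72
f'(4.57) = 599.59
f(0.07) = 1.33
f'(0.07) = -9.17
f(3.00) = 260.00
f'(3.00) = 263.00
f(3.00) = 260.00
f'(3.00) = 263.00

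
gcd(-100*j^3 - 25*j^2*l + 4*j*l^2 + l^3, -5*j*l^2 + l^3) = 5*j - l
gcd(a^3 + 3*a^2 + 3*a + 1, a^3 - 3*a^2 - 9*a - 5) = a^2 + 2*a + 1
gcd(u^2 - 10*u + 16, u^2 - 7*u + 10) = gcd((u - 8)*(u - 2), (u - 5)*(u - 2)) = u - 2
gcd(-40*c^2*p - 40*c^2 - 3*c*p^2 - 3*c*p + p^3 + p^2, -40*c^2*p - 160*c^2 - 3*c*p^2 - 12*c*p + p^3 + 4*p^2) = -40*c^2 - 3*c*p + p^2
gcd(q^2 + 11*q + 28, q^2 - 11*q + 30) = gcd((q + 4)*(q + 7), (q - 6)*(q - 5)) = 1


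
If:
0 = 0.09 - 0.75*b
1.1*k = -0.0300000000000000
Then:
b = 0.12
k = -0.03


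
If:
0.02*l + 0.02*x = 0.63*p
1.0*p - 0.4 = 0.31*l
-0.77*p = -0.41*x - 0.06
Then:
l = -1.47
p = -0.05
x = -0.25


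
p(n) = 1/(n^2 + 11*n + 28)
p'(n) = (-2*n - 11)/(n^2 + 11*n + 28)^2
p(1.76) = 0.02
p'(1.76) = -0.01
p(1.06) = 0.02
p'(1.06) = -0.01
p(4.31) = 0.01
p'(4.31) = -0.00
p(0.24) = 0.03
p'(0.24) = -0.01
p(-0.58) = 0.05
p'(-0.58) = -0.02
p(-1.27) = 0.06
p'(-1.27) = -0.03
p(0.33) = 0.03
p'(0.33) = -0.01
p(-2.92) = 0.23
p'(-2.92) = -0.27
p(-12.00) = 0.02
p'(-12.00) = 0.01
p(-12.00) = 0.02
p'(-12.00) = 0.01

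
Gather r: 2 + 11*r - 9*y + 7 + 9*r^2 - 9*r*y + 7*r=9*r^2 + r*(18 - 9*y) - 9*y + 9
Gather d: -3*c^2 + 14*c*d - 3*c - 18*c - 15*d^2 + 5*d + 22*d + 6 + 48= -3*c^2 - 21*c - 15*d^2 + d*(14*c + 27) + 54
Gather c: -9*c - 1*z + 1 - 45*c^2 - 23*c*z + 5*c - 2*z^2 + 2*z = -45*c^2 + c*(-23*z - 4) - 2*z^2 + z + 1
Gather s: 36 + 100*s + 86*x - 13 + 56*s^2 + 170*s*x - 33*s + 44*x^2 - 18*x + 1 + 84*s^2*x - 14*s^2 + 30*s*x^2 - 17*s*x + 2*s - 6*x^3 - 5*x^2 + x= s^2*(84*x + 42) + s*(30*x^2 + 153*x + 69) - 6*x^3 + 39*x^2 + 69*x + 24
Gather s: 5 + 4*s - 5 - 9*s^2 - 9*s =-9*s^2 - 5*s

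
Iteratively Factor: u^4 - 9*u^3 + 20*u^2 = (u)*(u^3 - 9*u^2 + 20*u) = u^2*(u^2 - 9*u + 20) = u^2*(u - 5)*(u - 4)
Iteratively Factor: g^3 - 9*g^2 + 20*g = (g)*(g^2 - 9*g + 20) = g*(g - 4)*(g - 5)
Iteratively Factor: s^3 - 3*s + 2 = (s + 2)*(s^2 - 2*s + 1) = (s - 1)*(s + 2)*(s - 1)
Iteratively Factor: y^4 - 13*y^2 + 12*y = (y + 4)*(y^3 - 4*y^2 + 3*y) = (y - 1)*(y + 4)*(y^2 - 3*y) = (y - 3)*(y - 1)*(y + 4)*(y)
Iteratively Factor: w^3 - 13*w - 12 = (w - 4)*(w^2 + 4*w + 3) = (w - 4)*(w + 1)*(w + 3)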